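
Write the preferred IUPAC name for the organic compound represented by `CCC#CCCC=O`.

The longest carbon chain that includes the –CHO group and the multiple bond has 7 carbons, so the parent hydride is heptane.
An aldehyde (terminal –CHO) is the principal characteristic group, giving the suffix -al.
There is one C≡C triple bond, indicated by the ending -yne.
Number the chain so that the aldehyde carbon is C-1 by definition.
With this numbering: the triple bond between C-4 and C-5.
Putting it together: hept-4-ynal.

hept-4-ynal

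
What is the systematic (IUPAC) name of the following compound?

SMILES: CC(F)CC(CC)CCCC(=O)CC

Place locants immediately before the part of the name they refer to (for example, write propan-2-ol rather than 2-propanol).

7-ethyl-9-fluorodecan-3-one

The longest carbon chain that includes the carbonyl has 10 carbons, so the parent hydride is decane.
The principal characteristic group is a ketone (C=O on an internal carbon), named with the suffix -one.
Number the chain so that numbering from this end puts the carbonyl group at C-3 rather than C-8.
With this numbering: the carbonyl at C-3; an ethyl group at C-7; a fluoro group at C-9.
Substituent prefixes are cited in alphabetical order (multiplying prefixes like di-/tri- are ignored for ordering).
Putting it together: 7-ethyl-9-fluorodecan-3-one.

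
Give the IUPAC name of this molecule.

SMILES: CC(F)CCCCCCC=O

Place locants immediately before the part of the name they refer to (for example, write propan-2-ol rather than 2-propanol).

The longest chain bearing the –CHO group is 9 carbons long (nonane).
An aldehyde (terminal –CHO) is the principal characteristic group, giving the suffix -al.
Choose the numbering such that the aldehyde carbon is C-1 by definition.
With this numbering: a fluoro group at C-8.
Putting it together: 8-fluorononanal.

8-fluorononanal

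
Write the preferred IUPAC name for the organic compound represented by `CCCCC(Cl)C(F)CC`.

The longest continuous carbon chain has 8 atoms, so the parent hydride is octane.
Choose the numbering such that the substituent locant set {3,4} is lower than {5,6} at the first point of difference.
That gives a chloro group at C-4; a fluoro group at C-3.
Prefixes are listed alphabetically: chloro, fluoro.
Putting it together: 4-chloro-3-fluorooctane.

4-chloro-3-fluorooctane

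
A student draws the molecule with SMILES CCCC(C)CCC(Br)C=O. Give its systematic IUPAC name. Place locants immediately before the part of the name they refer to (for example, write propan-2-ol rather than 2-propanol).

2-bromo-5-methyloctanal

The longest carbon chain that includes the –CHO group has 8 carbons, so the parent hydride is octane.
The principal characteristic group is an aldehyde (terminal –CHO), named with the suffix -al.
The numbering direction is chosen so that the aldehyde carbon is C-1 by definition.
That gives a bromo group at C-2; a methyl group at C-5.
The substituents are ordered alphabetically, ignoring any di-/tri- multipliers.
The name is 2-bromo-5-methyloctanal.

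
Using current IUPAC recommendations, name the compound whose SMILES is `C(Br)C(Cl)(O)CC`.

Counting along the main chain through the –OH group gives 4 carbons: the parent is butane.
An alcohol (–OH) is the principal characteristic group, giving the suffix -ol.
The numbering direction is chosen so that numbering from this end puts the hydroxyl group at C-2 rather than C-3.
This places the hydroxyl at C-2; a bromo group at C-1; a chloro group at C-2.
Prefixes are listed alphabetically: bromo, chloro.
Putting it together: 1-bromo-2-chlorobutan-2-ol.

1-bromo-2-chlorobutan-2-ol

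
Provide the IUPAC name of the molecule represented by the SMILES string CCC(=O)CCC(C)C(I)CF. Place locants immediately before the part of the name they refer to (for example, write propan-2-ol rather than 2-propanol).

The longest carbon chain that includes the carbonyl has 8 carbons, so the parent hydride is octane.
The principal characteristic group is a ketone (C=O on an internal carbon), named with the suffix -one.
Choose the numbering such that numbering from this end puts the carbonyl group at C-3 rather than C-6.
That gives the carbonyl at C-3; a fluoro group at C-8; an iodo group at C-7; a methyl group at C-6.
Prefixes are listed alphabetically: fluoro, iodo, methyl.
The name is 8-fluoro-7-iodo-6-methyloctan-3-one.

8-fluoro-7-iodo-6-methyloctan-3-one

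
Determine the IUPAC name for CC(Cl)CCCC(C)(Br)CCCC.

The longest carbon chain is 10 atoms: the parent is decane.
Choose the numbering such that the substituent locant set {2,6,6} is lower than {5,5,9} at the first point of difference.
This places a bromo group at C-6; a chloro group at C-2; a methyl group at C-6.
The substituents are ordered alphabetically, ignoring any di-/tri- multipliers.
Assembling the pieces gives 6-bromo-2-chloro-6-methyldecane.

6-bromo-2-chloro-6-methyldecane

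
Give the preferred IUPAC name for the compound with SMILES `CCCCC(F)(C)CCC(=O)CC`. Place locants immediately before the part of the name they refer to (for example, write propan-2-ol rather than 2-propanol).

The longest carbon chain that includes the carbonyl has 10 carbons, so the parent hydride is decane.
A ketone (C=O on an internal carbon) is the principal characteristic group, giving the suffix -one.
Choose the numbering such that numbering from this end puts the carbonyl group at C-3 rather than C-8.
This places the carbonyl at C-3; a fluoro group at C-6; a methyl group at C-6.
Substituent prefixes are cited in alphabetical order (multiplying prefixes like di-/tri- are ignored for ordering).
The name is 6-fluoro-6-methyldecan-3-one.

6-fluoro-6-methyldecan-3-one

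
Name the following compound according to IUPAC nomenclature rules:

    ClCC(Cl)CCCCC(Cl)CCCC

The longest carbon chain is 11 atoms: the parent is undecane.
Number the chain so that the substituent locant set {1,2,7} is lower than {5,10,11} at the first point of difference.
This places chloro groups at C-1 and C-2 and C-7.
The name is 1,2,7-trichloroundecane.

1,2,7-trichloroundecane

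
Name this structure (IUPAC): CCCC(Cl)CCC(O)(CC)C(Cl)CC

Counting along the main chain through the –OH group gives 10 carbons: the parent is decane.
An alcohol (–OH) is the principal characteristic group, giving the suffix -ol.
Choose the numbering such that numbering from this end puts the hydroxyl group at C-4 rather than C-7.
This places the hydroxyl at C-4; chloro groups at C-3 and C-7; an ethyl group at C-4.
Substituent prefixes are cited in alphabetical order (multiplying prefixes like di-/tri- are ignored for ordering).
Putting it together: 3,7-dichloro-4-ethyldecan-4-ol.

3,7-dichloro-4-ethyldecan-4-ol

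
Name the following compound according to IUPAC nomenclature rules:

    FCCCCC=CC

The longest carbon chain that includes the multiple bond has 7 carbons, so the parent hydride is heptane.
The chain contains a C=C double bond, so the unsaturation ending is -ene.
Number the chain so that numbering from this end puts the double bond at C-2 rather than C-5.
With this numbering: the double bond between C-2 and C-3; a fluoro group at C-7.
Putting it together: 7-fluorohept-2-ene.

7-fluorohept-2-ene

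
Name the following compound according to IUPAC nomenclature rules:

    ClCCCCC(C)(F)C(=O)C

7-chloro-3-fluoro-3-methylheptan-2-one

The longest chain bearing the carbonyl is 7 carbons long (heptane).
The principal characteristic group is a ketone (C=O on an internal carbon), named with the suffix -one.
The numbering direction is chosen so that numbering from this end puts the carbonyl group at C-2 rather than C-6.
This places the carbonyl at C-2; a chloro group at C-7; a fluoro group at C-3; a methyl group at C-3.
Prefixes are listed alphabetically: chloro, fluoro, methyl.
The name is 7-chloro-3-fluoro-3-methylheptan-2-one.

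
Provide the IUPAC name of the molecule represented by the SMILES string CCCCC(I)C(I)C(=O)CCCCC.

The longest chain bearing the carbonyl is 12 carbons long (dodecane).
The highest-priority functional group is a ketone (C=O on an internal carbon), so the name ends in -one.
The numbering direction is chosen so that numbering from this end puts the carbonyl group at C-6 rather than C-7.
That gives the carbonyl at C-6; iodo groups at C-7 and C-8.
Putting it together: 7,8-diiodododecan-6-one.

7,8-diiodododecan-6-one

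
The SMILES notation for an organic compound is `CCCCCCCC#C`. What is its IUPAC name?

non-1-yne

The longest carbon chain that includes the multiple bond has 9 carbons, so the parent hydride is nonane.
There is one C≡C triple bond, indicated by the ending -yne.
Number the chain so that numbering from this end puts the triple bond at C-1 rather than C-8.
That gives the triple bond between C-1 and C-2.
Putting it together: non-1-yne.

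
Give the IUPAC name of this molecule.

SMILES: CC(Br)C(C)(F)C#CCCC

2-bromo-3-fluoro-3-methyloct-4-yne

The longest carbon chain that includes the multiple bond has 8 carbons, so the parent hydride is octane.
The chain contains a C≡C triple bond, so the unsaturation ending is -yne.
Number the chain so that the substituent locant set {2,3,3} is lower than {6,6,7} at the first point of difference.
With this numbering: the triple bond between C-4 and C-5; a bromo group at C-2; a fluoro group at C-3; a methyl group at C-3.
Prefixes are listed alphabetically: bromo, fluoro, methyl.
The name is 2-bromo-3-fluoro-3-methyloct-4-yne.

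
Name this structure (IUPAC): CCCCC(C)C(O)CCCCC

5-methylundecan-6-ol

The longest carbon chain that includes the –OH group has 11 carbons, so the parent hydride is undecane.
The principal characteristic group is an alcohol (–OH), named with the suffix -ol.
The numbering direction is chosen so that the substituent locant set {5} is lower than {7} at the first point of difference.
This places the hydroxyl at C-6; a methyl group at C-5.
The name is 5-methylundecan-6-ol.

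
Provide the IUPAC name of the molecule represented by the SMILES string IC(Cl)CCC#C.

5-chloro-5-iodopent-1-yne

Counting along the main chain through the multiple bond gives 5 carbons: the parent is pentane.
There is one C≡C triple bond, indicated by the ending -yne.
Number the chain so that numbering from this end puts the triple bond at C-1 rather than C-4.
This places the triple bond between C-1 and C-2; a chloro group at C-5; an iodo group at C-5.
The substituents are ordered alphabetically, ignoring any di-/tri- multipliers.
The name is 5-chloro-5-iodopent-1-yne.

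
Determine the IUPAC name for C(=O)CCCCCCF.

7-fluoroheptanal

Counting along the main chain through the –CHO group gives 7 carbons: the parent is heptane.
The principal characteristic group is an aldehyde (terminal –CHO), named with the suffix -al.
Number the chain so that the aldehyde carbon is C-1 by definition.
With this numbering: a fluoro group at C-7.
The name is 7-fluoroheptanal.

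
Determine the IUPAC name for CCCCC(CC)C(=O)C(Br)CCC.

4-bromo-6-ethyldecan-5-one

The longest carbon chain that includes the carbonyl has 10 carbons, so the parent hydride is decane.
A ketone (C=O on an internal carbon) is the principal characteristic group, giving the suffix -one.
Number the chain so that numbering from this end puts the carbonyl group at C-5 rather than C-6.
With this numbering: the carbonyl at C-5; a bromo group at C-4; an ethyl group at C-6.
Substituent prefixes are cited in alphabetical order (multiplying prefixes like di-/tri- are ignored for ordering).
The name is 4-bromo-6-ethyldecan-5-one.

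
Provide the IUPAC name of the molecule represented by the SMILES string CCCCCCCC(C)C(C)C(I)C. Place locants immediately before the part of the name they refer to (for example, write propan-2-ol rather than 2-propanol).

The longest carbon chain is 11 atoms: the parent is undecane.
Choose the numbering such that the substituent locant set {2,3,4} is lower than {8,9,10} at the first point of difference.
With this numbering: an iodo group at C-2; methyl groups at C-3 and C-4.
Substituent prefixes are cited in alphabetical order (multiplying prefixes like di-/tri- are ignored for ordering).
Putting it together: 2-iodo-3,4-dimethylundecane.

2-iodo-3,4-dimethylundecane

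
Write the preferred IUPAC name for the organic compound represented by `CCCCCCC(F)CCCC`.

The parent chain contains 11 carbons (undecane).
Choose the numbering such that the substituent locant set {5} is lower than {7} at the first point of difference.
That gives a fluoro group at C-5.
Assembling the pieces gives 5-fluoroundecane.

5-fluoroundecane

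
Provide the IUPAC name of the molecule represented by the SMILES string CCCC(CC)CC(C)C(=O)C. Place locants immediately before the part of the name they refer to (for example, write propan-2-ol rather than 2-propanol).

5-ethyl-3-methyloctan-2-one

The longest chain bearing the carbonyl is 8 carbons long (octane).
The highest-priority functional group is a ketone (C=O on an internal carbon), so the name ends in -one.
The numbering direction is chosen so that numbering from this end puts the carbonyl group at C-2 rather than C-7.
That gives the carbonyl at C-2; an ethyl group at C-5; a methyl group at C-3.
Prefixes are listed alphabetically: ethyl, methyl.
Putting it together: 5-ethyl-3-methyloctan-2-one.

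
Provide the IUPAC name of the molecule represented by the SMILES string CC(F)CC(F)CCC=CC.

The longest chain bearing the multiple bond is 9 carbons long (nonane).
The chain contains a C=C double bond, so the unsaturation ending is -ene.
Number the chain so that numbering from this end puts the double bond at C-2 rather than C-7.
This places the double bond between C-2 and C-3; fluoro groups at C-6 and C-8.
Assembling the pieces gives 6,8-difluoronon-2-ene.

6,8-difluoronon-2-ene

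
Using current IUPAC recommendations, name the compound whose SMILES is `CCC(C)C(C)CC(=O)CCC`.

6,7-dimethylnonan-4-one

The longest chain bearing the carbonyl is 9 carbons long (nonane).
A ketone (C=O on an internal carbon) is the principal characteristic group, giving the suffix -one.
Number the chain so that numbering from this end puts the carbonyl group at C-4 rather than C-6.
That gives the carbonyl at C-4; methyl groups at C-6 and C-7.
Assembling the pieces gives 6,7-dimethylnonan-4-one.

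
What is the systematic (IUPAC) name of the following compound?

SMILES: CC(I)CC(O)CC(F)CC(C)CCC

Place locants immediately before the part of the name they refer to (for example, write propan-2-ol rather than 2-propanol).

6-fluoro-2-iodo-8-methylundecan-4-ol

The longest chain bearing the –OH group is 11 carbons long (undecane).
The highest-priority functional group is an alcohol (–OH), so the name ends in -ol.
Number the chain so that numbering from this end puts the hydroxyl group at C-4 rather than C-8.
This places the hydroxyl at C-4; a fluoro group at C-6; an iodo group at C-2; a methyl group at C-8.
The substituents are ordered alphabetically, ignoring any di-/tri- multipliers.
Putting it together: 6-fluoro-2-iodo-8-methylundecan-4-ol.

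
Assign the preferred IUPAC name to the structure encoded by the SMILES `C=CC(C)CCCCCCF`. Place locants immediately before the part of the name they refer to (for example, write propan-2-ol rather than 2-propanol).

9-fluoro-3-methylnon-1-ene

Counting along the main chain through the multiple bond gives 9 carbons: the parent is nonane.
A C=C double bond in the chain gives the infix -ene-.
The numbering direction is chosen so that numbering from this end puts the double bond at C-1 rather than C-8.
That gives the double bond between C-1 and C-2; a fluoro group at C-9; a methyl group at C-3.
Prefixes are listed alphabetically: fluoro, methyl.
The name is 9-fluoro-3-methylnon-1-ene.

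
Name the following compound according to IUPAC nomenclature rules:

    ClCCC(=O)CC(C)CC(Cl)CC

Counting along the main chain through the carbonyl gives 9 carbons: the parent is nonane.
A ketone (C=O on an internal carbon) is the principal characteristic group, giving the suffix -one.
Number the chain so that numbering from this end puts the carbonyl group at C-3 rather than C-7.
With this numbering: the carbonyl at C-3; chloro groups at C-1 and C-7; a methyl group at C-5.
Prefixes are listed alphabetically: chloro, methyl.
Assembling the pieces gives 1,7-dichloro-5-methylnonan-3-one.

1,7-dichloro-5-methylnonan-3-one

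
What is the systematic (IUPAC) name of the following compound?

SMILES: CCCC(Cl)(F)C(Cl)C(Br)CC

3-bromo-4,5-dichloro-5-fluorooctane

The parent chain contains 8 carbons (octane).
Number the chain so that the substituent locant set {3,4,5,5} is lower than {4,4,5,6} at the first point of difference.
This places a bromo group at C-3; chloro groups at C-4 and C-5; a fluoro group at C-5.
The substituents are ordered alphabetically, ignoring any di-/tri- multipliers.
Putting it together: 3-bromo-4,5-dichloro-5-fluorooctane.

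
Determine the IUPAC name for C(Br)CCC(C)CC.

1-bromo-4-methylhexane

The parent chain contains 6 carbons (hexane).
Number the chain so that the substituent locant set {1,4} is lower than {3,6} at the first point of difference.
With this numbering: a bromo group at C-1; a methyl group at C-4.
The substituents are ordered alphabetically, ignoring any di-/tri- multipliers.
The name is 1-bromo-4-methylhexane.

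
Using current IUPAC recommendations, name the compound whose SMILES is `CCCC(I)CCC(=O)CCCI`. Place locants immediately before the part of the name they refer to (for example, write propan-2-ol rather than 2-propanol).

1,7-diiododecan-4-one

Counting along the main chain through the carbonyl gives 10 carbons: the parent is decane.
A ketone (C=O on an internal carbon) is the principal characteristic group, giving the suffix -one.
Number the chain so that numbering from this end puts the carbonyl group at C-4 rather than C-7.
That gives the carbonyl at C-4; iodo groups at C-1 and C-7.
The name is 1,7-diiododecan-4-one.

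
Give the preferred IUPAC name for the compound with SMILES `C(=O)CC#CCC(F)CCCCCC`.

Counting along the main chain through the –CHO group and the multiple bond gives 12 carbons: the parent is dodecane.
The principal characteristic group is an aldehyde (terminal –CHO), named with the suffix -al.
The chain contains a C≡C triple bond, so the unsaturation ending is -yne.
The numbering direction is chosen so that the aldehyde carbon is C-1 by definition.
This places the triple bond between C-3 and C-4; a fluoro group at C-6.
Putting it together: 6-fluorododec-3-ynal.

6-fluorododec-3-ynal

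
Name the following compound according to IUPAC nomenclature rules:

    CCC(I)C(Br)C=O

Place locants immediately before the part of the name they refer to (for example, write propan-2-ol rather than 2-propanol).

2-bromo-3-iodopentanal

The longest carbon chain that includes the –CHO group has 5 carbons, so the parent hydride is pentane.
An aldehyde (terminal –CHO) is the principal characteristic group, giving the suffix -al.
Number the chain so that the aldehyde carbon is C-1 by definition.
With this numbering: a bromo group at C-2; an iodo group at C-3.
Substituent prefixes are cited in alphabetical order (multiplying prefixes like di-/tri- are ignored for ordering).
Putting it together: 2-bromo-3-iodopentanal.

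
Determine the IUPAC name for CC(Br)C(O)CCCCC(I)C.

Counting along the main chain through the –OH group gives 9 carbons: the parent is nonane.
An alcohol (–OH) is the principal characteristic group, giving the suffix -ol.
Choose the numbering such that numbering from this end puts the hydroxyl group at C-3 rather than C-7.
With this numbering: the hydroxyl at C-3; a bromo group at C-2; an iodo group at C-8.
The substituents are ordered alphabetically, ignoring any di-/tri- multipliers.
Assembling the pieces gives 2-bromo-8-iodononan-3-ol.

2-bromo-8-iodononan-3-ol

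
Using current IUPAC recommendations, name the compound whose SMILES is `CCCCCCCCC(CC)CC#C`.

The longest chain bearing the multiple bond is 12 carbons long (dodecane).
There is one C≡C triple bond, indicated by the ending -yne.
Number the chain so that numbering from this end puts the triple bond at C-1 rather than C-11.
This places the triple bond between C-1 and C-2; an ethyl group at C-4.
Putting it together: 4-ethyldodec-1-yne.

4-ethyldodec-1-yne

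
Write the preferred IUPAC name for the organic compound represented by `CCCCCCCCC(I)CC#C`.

4-iodododec-1-yne

Counting along the main chain through the multiple bond gives 12 carbons: the parent is dodecane.
The chain contains a C≡C triple bond, so the unsaturation ending is -yne.
Choose the numbering such that numbering from this end puts the triple bond at C-1 rather than C-11.
This places the triple bond between C-1 and C-2; an iodo group at C-4.
Putting it together: 4-iodododec-1-yne.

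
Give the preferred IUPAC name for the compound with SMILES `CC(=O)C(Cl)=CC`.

Counting along the main chain through the carbonyl and the multiple bond gives 5 carbons: the parent is pentane.
The principal characteristic group is a ketone (C=O on an internal carbon), named with the suffix -one.
There is one C=C double bond, indicated by the ending -ene.
Choose the numbering such that numbering from this end puts the carbonyl group at C-2 rather than C-4.
That gives the carbonyl at C-2; the double bond between C-3 and C-4; a chloro group at C-3.
The name is 3-chloropent-3-en-2-one.

3-chloropent-3-en-2-one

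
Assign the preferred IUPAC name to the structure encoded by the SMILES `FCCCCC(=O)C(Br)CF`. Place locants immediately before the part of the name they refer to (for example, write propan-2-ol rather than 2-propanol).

The longest carbon chain that includes the carbonyl has 7 carbons, so the parent hydride is heptane.
The principal characteristic group is a ketone (C=O on an internal carbon), named with the suffix -one.
The numbering direction is chosen so that numbering from this end puts the carbonyl group at C-3 rather than C-5.
That gives the carbonyl at C-3; a bromo group at C-2; fluoro groups at C-1 and C-7.
Substituent prefixes are cited in alphabetical order (multiplying prefixes like di-/tri- are ignored for ordering).
Assembling the pieces gives 2-bromo-1,7-difluoroheptan-3-one.

2-bromo-1,7-difluoroheptan-3-one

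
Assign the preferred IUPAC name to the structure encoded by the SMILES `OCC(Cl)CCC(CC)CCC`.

2-chloro-5-ethyloctan-1-ol

Counting along the main chain through the –OH group gives 8 carbons: the parent is octane.
The highest-priority functional group is an alcohol (–OH), so the name ends in -ol.
The numbering direction is chosen so that numbering from this end puts the hydroxyl group at C-1 rather than C-8.
With this numbering: the hydroxyl at C-1; a chloro group at C-2; an ethyl group at C-5.
Substituent prefixes are cited in alphabetical order (multiplying prefixes like di-/tri- are ignored for ordering).
Assembling the pieces gives 2-chloro-5-ethyloctan-1-ol.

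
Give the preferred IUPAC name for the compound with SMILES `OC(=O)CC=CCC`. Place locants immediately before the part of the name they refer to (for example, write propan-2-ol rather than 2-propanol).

hex-3-enoic acid

Counting along the main chain through the –COOH group and the multiple bond gives 6 carbons: the parent is hexane.
A carboxylic acid (terminal –COOH) is the principal characteristic group, giving the suffix -oic acid.
A C=C double bond in the chain gives the infix -ene-.
Choose the numbering such that the carboxylic acid carbon is C-1 by definition.
That gives the double bond between C-3 and C-4.
The name is hex-3-enoic acid.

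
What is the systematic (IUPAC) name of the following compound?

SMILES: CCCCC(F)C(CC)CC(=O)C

4-ethyl-5-fluorononan-2-one

Counting along the main chain through the carbonyl gives 9 carbons: the parent is nonane.
A ketone (C=O on an internal carbon) is the principal characteristic group, giving the suffix -one.
Number the chain so that numbering from this end puts the carbonyl group at C-2 rather than C-8.
That gives the carbonyl at C-2; an ethyl group at C-4; a fluoro group at C-5.
Substituent prefixes are cited in alphabetical order (multiplying prefixes like di-/tri- are ignored for ordering).
The name is 4-ethyl-5-fluorononan-2-one.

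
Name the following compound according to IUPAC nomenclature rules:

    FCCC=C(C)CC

The longest carbon chain that includes the multiple bond has 6 carbons, so the parent hydride is hexane.
The chain contains a C=C double bond, so the unsaturation ending is -ene.
The numbering direction is chosen so that the substituent locant set {1,4} is lower than {3,6} at the first point of difference.
That gives the double bond between C-3 and C-4; a fluoro group at C-1; a methyl group at C-4.
The substituents are ordered alphabetically, ignoring any di-/tri- multipliers.
The name is 1-fluoro-4-methylhex-3-ene.

1-fluoro-4-methylhex-3-ene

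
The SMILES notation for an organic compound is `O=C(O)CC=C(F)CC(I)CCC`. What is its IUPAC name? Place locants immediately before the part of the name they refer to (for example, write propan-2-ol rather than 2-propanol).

The longest carbon chain that includes the –COOH group and the multiple bond has 9 carbons, so the parent hydride is nonane.
The principal characteristic group is a carboxylic acid (terminal –COOH), named with the suffix -oic acid.
A C=C double bond in the chain gives the infix -ene-.
Number the chain so that the carboxylic acid carbon is C-1 by definition.
This places the double bond between C-3 and C-4; a fluoro group at C-4; an iodo group at C-6.
The substituents are ordered alphabetically, ignoring any di-/tri- multipliers.
Putting it together: 4-fluoro-6-iodonon-3-enoic acid.

4-fluoro-6-iodonon-3-enoic acid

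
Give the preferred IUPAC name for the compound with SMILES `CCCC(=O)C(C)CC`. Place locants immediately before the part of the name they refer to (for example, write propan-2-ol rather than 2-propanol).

3-methylheptan-4-one

Counting along the main chain through the carbonyl gives 7 carbons: the parent is heptane.
A ketone (C=O on an internal carbon) is the principal characteristic group, giving the suffix -one.
Number the chain so that the substituent locant set {3} is lower than {5} at the first point of difference.
That gives the carbonyl at C-4; a methyl group at C-3.
Assembling the pieces gives 3-methylheptan-4-one.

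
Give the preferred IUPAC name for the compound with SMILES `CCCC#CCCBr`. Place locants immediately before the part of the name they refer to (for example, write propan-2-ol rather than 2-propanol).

1-bromohept-3-yne

Counting along the main chain through the multiple bond gives 7 carbons: the parent is heptane.
The chain contains a C≡C triple bond, so the unsaturation ending is -yne.
Number the chain so that numbering from this end puts the triple bond at C-3 rather than C-4.
This places the triple bond between C-3 and C-4; a bromo group at C-1.
Putting it together: 1-bromohept-3-yne.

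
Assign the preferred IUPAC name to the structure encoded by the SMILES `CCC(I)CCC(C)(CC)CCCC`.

The longest continuous carbon chain has 10 atoms, so the parent hydride is decane.
The numbering direction is chosen so that the substituent locant set {3,6,6} is lower than {5,5,8} at the first point of difference.
This places an ethyl group at C-6; an iodo group at C-3; a methyl group at C-6.
Substituent prefixes are cited in alphabetical order (multiplying prefixes like di-/tri- are ignored for ordering).
Putting it together: 6-ethyl-3-iodo-6-methyldecane.

6-ethyl-3-iodo-6-methyldecane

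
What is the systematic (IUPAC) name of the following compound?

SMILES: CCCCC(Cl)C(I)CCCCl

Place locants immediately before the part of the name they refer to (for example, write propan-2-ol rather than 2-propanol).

1,5-dichloro-4-iodononane

The longest continuous carbon chain has 9 atoms, so the parent hydride is nonane.
Choose the numbering such that the substituent locant set {1,4,5} is lower than {5,6,9} at the first point of difference.
That gives chloro groups at C-1 and C-5; an iodo group at C-4.
Substituent prefixes are cited in alphabetical order (multiplying prefixes like di-/tri- are ignored for ordering).
Putting it together: 1,5-dichloro-4-iodononane.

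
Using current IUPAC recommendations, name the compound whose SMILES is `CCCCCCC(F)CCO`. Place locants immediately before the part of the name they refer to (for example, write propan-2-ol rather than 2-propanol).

3-fluorononan-1-ol

Counting along the main chain through the –OH group gives 9 carbons: the parent is nonane.
The highest-priority functional group is an alcohol (–OH), so the name ends in -ol.
The numbering direction is chosen so that numbering from this end puts the hydroxyl group at C-1 rather than C-9.
With this numbering: the hydroxyl at C-1; a fluoro group at C-3.
Putting it together: 3-fluorononan-1-ol.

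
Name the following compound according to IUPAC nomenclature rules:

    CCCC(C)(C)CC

3,3-dimethylhexane

The longest continuous carbon chain has 6 atoms, so the parent hydride is hexane.
Choose the numbering such that the substituent locant set {3,3} is lower than {4,4} at the first point of difference.
With this numbering: two methyl groups at C-3.
The name is 3,3-dimethylhexane.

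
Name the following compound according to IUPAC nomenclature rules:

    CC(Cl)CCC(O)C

5-chlorohexan-2-ol

The longest chain bearing the –OH group is 6 carbons long (hexane).
The highest-priority functional group is an alcohol (–OH), so the name ends in -ol.
Number the chain so that numbering from this end puts the hydroxyl group at C-2 rather than C-5.
That gives the hydroxyl at C-2; a chloro group at C-5.
Putting it together: 5-chlorohexan-2-ol.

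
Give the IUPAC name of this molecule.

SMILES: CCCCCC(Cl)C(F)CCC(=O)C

6-chloro-5-fluoroundecan-2-one

Counting along the main chain through the carbonyl gives 11 carbons: the parent is undecane.
A ketone (C=O on an internal carbon) is the principal characteristic group, giving the suffix -one.
Number the chain so that numbering from this end puts the carbonyl group at C-2 rather than C-10.
This places the carbonyl at C-2; a chloro group at C-6; a fluoro group at C-5.
Substituent prefixes are cited in alphabetical order (multiplying prefixes like di-/tri- are ignored for ordering).
The name is 6-chloro-5-fluoroundecan-2-one.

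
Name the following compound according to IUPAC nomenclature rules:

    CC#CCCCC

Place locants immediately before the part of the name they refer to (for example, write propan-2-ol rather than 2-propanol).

The longest carbon chain that includes the multiple bond has 7 carbons, so the parent hydride is heptane.
A C≡C triple bond in the chain gives the infix -yne-.
The numbering direction is chosen so that numbering from this end puts the triple bond at C-2 rather than C-5.
With this numbering: the triple bond between C-2 and C-3.
Putting it together: hept-2-yne.

hept-2-yne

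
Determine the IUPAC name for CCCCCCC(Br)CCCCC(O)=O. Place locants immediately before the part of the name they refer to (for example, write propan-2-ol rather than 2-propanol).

6-bromododecanoic acid

Counting along the main chain through the –COOH group gives 12 carbons: the parent is dodecane.
A carboxylic acid (terminal –COOH) is the principal characteristic group, giving the suffix -oic acid.
Choose the numbering such that the carboxylic acid carbon is C-1 by definition.
With this numbering: a bromo group at C-6.
Assembling the pieces gives 6-bromododecanoic acid.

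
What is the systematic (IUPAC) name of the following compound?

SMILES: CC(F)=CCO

The longest chain bearing the –OH group and the multiple bond is 4 carbons long (butane).
An alcohol (–OH) is the principal characteristic group, giving the suffix -ol.
There is one C=C double bond, indicated by the ending -ene.
Number the chain so that numbering from this end puts the hydroxyl group at C-1 rather than C-4.
This places the hydroxyl at C-1; the double bond between C-2 and C-3; a fluoro group at C-3.
Assembling the pieces gives 3-fluorobut-2-en-1-ol.

3-fluorobut-2-en-1-ol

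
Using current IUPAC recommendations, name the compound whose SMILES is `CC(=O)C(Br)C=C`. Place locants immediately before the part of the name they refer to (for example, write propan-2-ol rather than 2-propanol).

3-bromopent-4-en-2-one

The longest chain bearing the carbonyl and the multiple bond is 5 carbons long (pentane).
A ketone (C=O on an internal carbon) is the principal characteristic group, giving the suffix -one.
The chain contains a C=C double bond, so the unsaturation ending is -ene.
Number the chain so that numbering from this end puts the carbonyl group at C-2 rather than C-4.
That gives the carbonyl at C-2; the double bond between C-4 and C-5; a bromo group at C-3.
Putting it together: 3-bromopent-4-en-2-one.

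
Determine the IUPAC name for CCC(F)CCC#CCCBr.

1-bromo-7-fluoronon-3-yne

Counting along the main chain through the multiple bond gives 9 carbons: the parent is nonane.
There is one C≡C triple bond, indicated by the ending -yne.
The numbering direction is chosen so that numbering from this end puts the triple bond at C-3 rather than C-6.
This places the triple bond between C-3 and C-4; a bromo group at C-1; a fluoro group at C-7.
Substituent prefixes are cited in alphabetical order (multiplying prefixes like di-/tri- are ignored for ordering).
Assembling the pieces gives 1-bromo-7-fluoronon-3-yne.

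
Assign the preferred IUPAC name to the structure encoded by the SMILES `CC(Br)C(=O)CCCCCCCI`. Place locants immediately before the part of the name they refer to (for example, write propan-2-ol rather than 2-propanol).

The longest chain bearing the carbonyl is 10 carbons long (decane).
The highest-priority functional group is a ketone (C=O on an internal carbon), so the name ends in -one.
The numbering direction is chosen so that numbering from this end puts the carbonyl group at C-3 rather than C-8.
That gives the carbonyl at C-3; a bromo group at C-2; an iodo group at C-10.
Substituent prefixes are cited in alphabetical order (multiplying prefixes like di-/tri- are ignored for ordering).
Assembling the pieces gives 2-bromo-10-iododecan-3-one.

2-bromo-10-iododecan-3-one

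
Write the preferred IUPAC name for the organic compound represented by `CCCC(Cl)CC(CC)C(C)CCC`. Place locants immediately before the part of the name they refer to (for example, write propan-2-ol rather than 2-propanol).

The longest carbon chain is 10 atoms: the parent is decane.
Choose the numbering such that the substituent locant set {4,5,7} is lower than {4,6,7} at the first point of difference.
This places a chloro group at C-7; an ethyl group at C-5; a methyl group at C-4.
The substituents are ordered alphabetically, ignoring any di-/tri- multipliers.
The name is 7-chloro-5-ethyl-4-methyldecane.

7-chloro-5-ethyl-4-methyldecane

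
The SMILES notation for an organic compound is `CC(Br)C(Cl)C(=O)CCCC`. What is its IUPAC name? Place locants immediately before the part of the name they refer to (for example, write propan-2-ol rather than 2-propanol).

Counting along the main chain through the carbonyl gives 8 carbons: the parent is octane.
The highest-priority functional group is a ketone (C=O on an internal carbon), so the name ends in -one.
The numbering direction is chosen so that numbering from this end puts the carbonyl group at C-4 rather than C-5.
That gives the carbonyl at C-4; a bromo group at C-2; a chloro group at C-3.
Prefixes are listed alphabetically: bromo, chloro.
Putting it together: 2-bromo-3-chlorooctan-4-one.

2-bromo-3-chlorooctan-4-one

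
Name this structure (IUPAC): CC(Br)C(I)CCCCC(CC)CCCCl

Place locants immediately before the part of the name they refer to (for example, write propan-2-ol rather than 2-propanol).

The longest carbon chain is 11 atoms: the parent is undecane.
The numbering direction is chosen so that the substituent locant set {1,4,9,10} is lower than {2,3,8,11} at the first point of difference.
This places a bromo group at C-10; a chloro group at C-1; an ethyl group at C-4; an iodo group at C-9.
Prefixes are listed alphabetically: bromo, chloro, ethyl, iodo.
Assembling the pieces gives 10-bromo-1-chloro-4-ethyl-9-iodoundecane.

10-bromo-1-chloro-4-ethyl-9-iodoundecane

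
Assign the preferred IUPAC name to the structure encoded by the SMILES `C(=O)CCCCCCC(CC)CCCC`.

Counting along the main chain through the –CHO group gives 12 carbons: the parent is dodecane.
The principal characteristic group is an aldehyde (terminal –CHO), named with the suffix -al.
Number the chain so that the aldehyde carbon is C-1 by definition.
With this numbering: an ethyl group at C-8.
Assembling the pieces gives 8-ethyldodecanal.

8-ethyldodecanal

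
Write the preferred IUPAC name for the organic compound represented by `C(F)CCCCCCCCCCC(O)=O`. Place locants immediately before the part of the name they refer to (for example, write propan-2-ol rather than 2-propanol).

12-fluorododecanoic acid

The longest carbon chain that includes the –COOH group has 12 carbons, so the parent hydride is dodecane.
The highest-priority functional group is a carboxylic acid (terminal –COOH), so the name ends in -oic acid.
Choose the numbering such that the carboxylic acid carbon is C-1 by definition.
That gives a fluoro group at C-12.
Assembling the pieces gives 12-fluorododecanoic acid.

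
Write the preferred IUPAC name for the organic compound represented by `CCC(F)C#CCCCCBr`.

Counting along the main chain through the multiple bond gives 9 carbons: the parent is nonane.
The chain contains a C≡C triple bond, so the unsaturation ending is -yne.
The numbering direction is chosen so that numbering from this end puts the triple bond at C-4 rather than C-5.
This places the triple bond between C-4 and C-5; a bromo group at C-9; a fluoro group at C-3.
The substituents are ordered alphabetically, ignoring any di-/tri- multipliers.
Assembling the pieces gives 9-bromo-3-fluoronon-4-yne.

9-bromo-3-fluoronon-4-yne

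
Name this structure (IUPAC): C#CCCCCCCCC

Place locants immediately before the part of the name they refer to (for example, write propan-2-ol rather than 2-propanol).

dec-1-yne

The longest carbon chain that includes the multiple bond has 10 carbons, so the parent hydride is decane.
A C≡C triple bond in the chain gives the infix -yne-.
The numbering direction is chosen so that numbering from this end puts the triple bond at C-1 rather than C-9.
This places the triple bond between C-1 and C-2.
The name is dec-1-yne.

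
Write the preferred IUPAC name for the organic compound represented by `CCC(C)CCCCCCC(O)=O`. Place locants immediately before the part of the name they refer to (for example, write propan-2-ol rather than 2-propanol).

The longest carbon chain that includes the –COOH group has 10 carbons, so the parent hydride is decane.
The highest-priority functional group is a carboxylic acid (terminal –COOH), so the name ends in -oic acid.
Number the chain so that the carboxylic acid carbon is C-1 by definition.
That gives a methyl group at C-8.
Putting it together: 8-methyldecanoic acid.

8-methyldecanoic acid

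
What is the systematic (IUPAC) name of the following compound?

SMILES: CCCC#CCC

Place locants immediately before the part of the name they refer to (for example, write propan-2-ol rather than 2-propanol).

The longest carbon chain that includes the multiple bond has 7 carbons, so the parent hydride is heptane.
There is one C≡C triple bond, indicated by the ending -yne.
Choose the numbering such that numbering from this end puts the triple bond at C-3 rather than C-4.
This places the triple bond between C-3 and C-4.
Assembling the pieces gives hept-3-yne.

hept-3-yne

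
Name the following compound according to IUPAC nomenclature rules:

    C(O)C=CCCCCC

Counting along the main chain through the –OH group and the multiple bond gives 8 carbons: the parent is octane.
The highest-priority functional group is an alcohol (–OH), so the name ends in -ol.
The chain contains a C=C double bond, so the unsaturation ending is -ene.
The numbering direction is chosen so that numbering from this end puts the hydroxyl group at C-1 rather than C-8.
That gives the hydroxyl at C-1; the double bond between C-2 and C-3.
Assembling the pieces gives oct-2-en-1-ol.

oct-2-en-1-ol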